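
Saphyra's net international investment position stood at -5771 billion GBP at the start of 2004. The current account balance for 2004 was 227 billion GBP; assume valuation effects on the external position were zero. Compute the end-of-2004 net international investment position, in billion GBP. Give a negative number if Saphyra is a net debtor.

-5544

With no valuation effects, change in NIIP = current account = 227
End-of-year NIIP = -5771 + 227 = -5544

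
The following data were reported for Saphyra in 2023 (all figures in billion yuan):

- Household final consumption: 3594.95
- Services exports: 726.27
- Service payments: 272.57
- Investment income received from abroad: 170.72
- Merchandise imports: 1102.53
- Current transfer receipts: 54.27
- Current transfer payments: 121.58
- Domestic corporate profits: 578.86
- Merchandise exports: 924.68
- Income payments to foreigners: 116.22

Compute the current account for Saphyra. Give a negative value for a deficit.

263.04

Goods balance = 924.68 - 1102.53 = -177.85
Services balance = 726.27 - 272.57 = 453.70
Trade balance (goods + services) = -177.85 + 453.70 = 275.85
Net primary income = 170.72 - 116.22 = 54.50
Net secondary income = 54.27 - 121.58 = -67.31
Current account = 275.85 + 54.50 + (-67.31) = 263.04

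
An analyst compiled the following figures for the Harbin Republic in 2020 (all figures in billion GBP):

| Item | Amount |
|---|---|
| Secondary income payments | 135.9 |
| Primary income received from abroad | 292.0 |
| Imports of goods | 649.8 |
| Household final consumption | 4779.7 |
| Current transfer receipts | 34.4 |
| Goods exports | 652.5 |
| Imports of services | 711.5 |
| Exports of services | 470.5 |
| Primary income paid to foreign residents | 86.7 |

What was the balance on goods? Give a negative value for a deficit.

2.7

Goods balance = 652.5 - 649.8 = 2.7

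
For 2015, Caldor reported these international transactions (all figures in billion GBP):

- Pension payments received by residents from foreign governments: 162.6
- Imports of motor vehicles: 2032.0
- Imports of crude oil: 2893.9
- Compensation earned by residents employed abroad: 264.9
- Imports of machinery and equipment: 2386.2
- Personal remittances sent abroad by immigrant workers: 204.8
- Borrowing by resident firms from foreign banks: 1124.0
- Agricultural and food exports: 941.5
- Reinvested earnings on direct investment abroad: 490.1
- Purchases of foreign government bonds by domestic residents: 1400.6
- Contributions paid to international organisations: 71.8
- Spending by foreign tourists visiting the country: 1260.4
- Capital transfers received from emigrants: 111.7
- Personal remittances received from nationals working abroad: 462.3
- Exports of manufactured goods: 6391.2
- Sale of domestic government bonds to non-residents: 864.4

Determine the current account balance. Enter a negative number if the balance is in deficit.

2384.3

Goods: 941.5 + 6391.2 - 2386.2 - 2032.0 - 2893.9 = 20.6
Services: 1260.4
Primary income: 490.1 + 264.9 = 755.0
Secondary income: 462.3 - 71.8 - 204.8 + 162.6 = 348.3
Current account = 20.6 + 1260.4 + 755.0 + 348.3 = 2384.3
(Excluded from the current account — financial account: borrowing by resident firms from foreign banks 1124.0, purchases of foreign government bonds by domestic residents 1400.6, sale of domestic government bonds to non-residents 864.4; capital account: capital transfers received from emigrants 111.7.)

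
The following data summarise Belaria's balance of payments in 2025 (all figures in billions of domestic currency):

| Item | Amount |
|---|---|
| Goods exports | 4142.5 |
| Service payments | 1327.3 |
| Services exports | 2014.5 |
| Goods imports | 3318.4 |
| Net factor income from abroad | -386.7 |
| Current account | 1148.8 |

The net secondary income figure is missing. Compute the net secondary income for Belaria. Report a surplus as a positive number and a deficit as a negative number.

Current account = goods balance + services balance + net primary income + net secondary income
Sum of the known components = 1124.6
Net secondary income = CA - (known components) = 1148.8 - 1124.6 = 24.2

24.2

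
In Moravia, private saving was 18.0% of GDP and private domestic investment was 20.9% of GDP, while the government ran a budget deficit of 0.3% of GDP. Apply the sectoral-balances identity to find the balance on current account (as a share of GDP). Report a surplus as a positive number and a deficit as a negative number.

-3.2

By the sectoral-balances identity, CA = (S_private - I) + (T - G).
Private balance = 18.0 - 20.9 = -2.9
Government balance (T - G) = -0.3
CA = -2.9 + (-0.3) = -3.2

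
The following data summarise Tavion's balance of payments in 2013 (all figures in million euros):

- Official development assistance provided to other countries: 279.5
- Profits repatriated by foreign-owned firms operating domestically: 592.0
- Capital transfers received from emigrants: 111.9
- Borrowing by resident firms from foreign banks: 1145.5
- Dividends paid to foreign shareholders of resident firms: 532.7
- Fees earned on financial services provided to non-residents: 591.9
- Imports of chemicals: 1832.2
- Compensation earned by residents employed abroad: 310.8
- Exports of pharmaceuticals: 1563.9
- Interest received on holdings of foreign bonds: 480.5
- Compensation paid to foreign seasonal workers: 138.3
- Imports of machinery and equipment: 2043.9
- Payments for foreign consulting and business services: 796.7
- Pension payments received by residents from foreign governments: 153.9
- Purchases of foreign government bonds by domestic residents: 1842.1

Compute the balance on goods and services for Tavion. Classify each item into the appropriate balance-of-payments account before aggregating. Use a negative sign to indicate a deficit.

Goods: 1563.9 - 1832.2 - 2043.9 = -2312.2
Services: 591.9 - 796.7 = -204.8
Trade balance = -2312.2 + (-204.8) = -2517.0
(Excluded from the trade balance — secondary income: official development assistance provided to other countries 279.5, pension payments received by residents from foreign governments 153.9; primary income: profits repatriated by foreign-owned firms operating domestically 592.0, dividends paid to foreign shareholders of resident firms 532.7, compensation earned by residents employed abroad 310.8, interest received on holdings of foreign bonds 480.5, compensation paid to foreign seasonal workers 138.3; capital account: capital transfers received from emigrants 111.9; financial account: borrowing by resident firms from foreign banks 1145.5, purchases of foreign government bonds by domestic residents 1842.1.)

-2517.0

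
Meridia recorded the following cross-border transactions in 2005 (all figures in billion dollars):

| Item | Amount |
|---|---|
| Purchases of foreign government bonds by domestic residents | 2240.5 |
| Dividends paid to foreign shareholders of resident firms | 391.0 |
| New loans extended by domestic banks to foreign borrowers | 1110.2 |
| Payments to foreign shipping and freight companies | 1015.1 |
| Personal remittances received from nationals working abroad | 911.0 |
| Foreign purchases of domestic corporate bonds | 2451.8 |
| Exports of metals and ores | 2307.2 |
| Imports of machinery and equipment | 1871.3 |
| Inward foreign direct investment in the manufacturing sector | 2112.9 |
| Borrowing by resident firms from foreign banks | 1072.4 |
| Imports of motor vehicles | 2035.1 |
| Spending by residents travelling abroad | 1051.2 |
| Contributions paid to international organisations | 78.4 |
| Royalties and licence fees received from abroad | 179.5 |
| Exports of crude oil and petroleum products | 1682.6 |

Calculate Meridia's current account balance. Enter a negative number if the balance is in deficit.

Goods: 2307.2 - 2035.1 - 1871.3 + 1682.6 = 83.4
Services: -1015.1 + 179.5 - 1051.2 = -1886.8
Primary income: -391.0
Secondary income: 911.0 - 78.4 = 832.6
Current account = 83.4 + (-1886.8) + (-391.0) + 832.6 = -1361.8
(Excluded from the current account — financial account: purchases of foreign government bonds by domestic residents 2240.5, new loans extended by domestic banks to foreign borrowers 1110.2, foreign purchases of domestic corporate bonds 2451.8, inward foreign direct investment in the manufacturing sector 2112.9, borrowing by resident firms from foreign banks 1072.4.)

-1361.8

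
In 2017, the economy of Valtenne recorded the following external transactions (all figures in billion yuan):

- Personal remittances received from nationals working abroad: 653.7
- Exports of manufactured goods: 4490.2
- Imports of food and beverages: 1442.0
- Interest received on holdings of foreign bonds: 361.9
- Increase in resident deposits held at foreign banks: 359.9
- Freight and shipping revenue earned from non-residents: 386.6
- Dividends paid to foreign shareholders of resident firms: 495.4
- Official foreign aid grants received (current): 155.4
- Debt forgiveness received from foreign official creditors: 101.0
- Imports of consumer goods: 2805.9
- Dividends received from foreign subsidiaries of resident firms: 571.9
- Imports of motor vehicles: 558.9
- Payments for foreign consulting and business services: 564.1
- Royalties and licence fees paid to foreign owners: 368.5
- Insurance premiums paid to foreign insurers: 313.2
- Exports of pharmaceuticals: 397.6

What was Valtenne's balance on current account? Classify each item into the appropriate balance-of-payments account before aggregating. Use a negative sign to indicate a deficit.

Goods: -2805.9 + 397.6 - 558.9 + 4490.2 - 1442.0 = 81.0
Services: -368.5 - 564.1 - 313.2 + 386.6 = -859.2
Primary income: -495.4 + 361.9 + 571.9 = 438.4
Secondary income: 653.7 + 155.4 = 809.1
Current account = 81.0 + (-859.2) + 438.4 + 809.1 = 469.3
(Excluded from the current account — financial account: increase in resident deposits held at foreign banks 359.9; capital account: debt forgiveness received from foreign official creditors 101.0.)

469.3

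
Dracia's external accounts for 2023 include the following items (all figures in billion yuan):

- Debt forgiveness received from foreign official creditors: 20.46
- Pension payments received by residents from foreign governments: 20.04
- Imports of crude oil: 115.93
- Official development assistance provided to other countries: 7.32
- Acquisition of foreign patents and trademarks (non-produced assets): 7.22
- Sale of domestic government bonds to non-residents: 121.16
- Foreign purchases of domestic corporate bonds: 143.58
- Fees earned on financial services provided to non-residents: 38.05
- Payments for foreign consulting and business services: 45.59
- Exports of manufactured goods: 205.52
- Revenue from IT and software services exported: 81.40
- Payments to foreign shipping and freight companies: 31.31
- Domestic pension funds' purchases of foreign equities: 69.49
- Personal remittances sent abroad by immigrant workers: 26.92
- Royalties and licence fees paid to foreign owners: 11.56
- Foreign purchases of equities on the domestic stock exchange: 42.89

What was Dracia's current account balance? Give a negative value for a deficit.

106.38

Goods: 205.52 - 115.93 = 89.59
Services: 38.05 - 31.31 + 81.40 - 11.56 - 45.59 = 30.99
Secondary income: -26.92 + 20.04 - 7.32 = -14.20
Current account = 89.59 + 30.99 + (-14.20) = 106.38
(Excluded from the current account — capital account: debt forgiveness received from foreign official creditors 20.46, acquisition of foreign patents and trademarks (non-produced assets) 7.22; financial account: sale of domestic government bonds to non-residents 121.16, foreign purchases of domestic corporate bonds 143.58, domestic pension funds' purchases of foreign equities 69.49, foreign purchases of equities on the domestic stock exchange 42.89.)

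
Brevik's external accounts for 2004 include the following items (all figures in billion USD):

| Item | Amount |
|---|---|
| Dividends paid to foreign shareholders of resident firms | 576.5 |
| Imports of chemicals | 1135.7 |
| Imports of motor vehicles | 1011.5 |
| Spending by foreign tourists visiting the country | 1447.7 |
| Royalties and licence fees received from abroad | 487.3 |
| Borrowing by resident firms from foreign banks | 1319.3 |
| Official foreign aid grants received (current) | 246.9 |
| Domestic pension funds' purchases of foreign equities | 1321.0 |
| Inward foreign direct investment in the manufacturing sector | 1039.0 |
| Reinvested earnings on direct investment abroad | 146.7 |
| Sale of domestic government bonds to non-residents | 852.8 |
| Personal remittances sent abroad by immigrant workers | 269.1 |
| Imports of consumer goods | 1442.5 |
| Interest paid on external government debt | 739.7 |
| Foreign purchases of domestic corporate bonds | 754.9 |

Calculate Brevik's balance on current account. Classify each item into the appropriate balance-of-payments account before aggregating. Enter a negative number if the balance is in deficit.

Goods: -1442.5 - 1011.5 - 1135.7 = -3589.7
Services: 1447.7 + 487.3 = 1935.0
Primary income: -739.7 - 576.5 + 146.7 = -1169.5
Secondary income: -269.1 + 246.9 = -22.2
Current account = (-3589.7) + 1935.0 + (-1169.5) + (-22.2) = -2846.4
(Excluded from the current account — financial account: borrowing by resident firms from foreign banks 1319.3, domestic pension funds' purchases of foreign equities 1321.0, inward foreign direct investment in the manufacturing sector 1039.0, sale of domestic government bonds to non-residents 852.8, foreign purchases of domestic corporate bonds 754.9.)

-2846.4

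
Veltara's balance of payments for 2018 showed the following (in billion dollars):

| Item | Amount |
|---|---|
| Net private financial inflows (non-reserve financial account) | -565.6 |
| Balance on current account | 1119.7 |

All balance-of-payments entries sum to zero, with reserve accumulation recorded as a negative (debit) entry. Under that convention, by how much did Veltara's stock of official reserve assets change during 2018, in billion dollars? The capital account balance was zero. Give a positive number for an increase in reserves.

Official reserve transactions balance = -(1119.7 + (-565.6)) = -554.1
An accumulation of reserves is recorded as a debit (negative entry), so the change in the stock of reserves is the negative of that balance.
Change in official reserves = -(-554.1) = 554.1

554.1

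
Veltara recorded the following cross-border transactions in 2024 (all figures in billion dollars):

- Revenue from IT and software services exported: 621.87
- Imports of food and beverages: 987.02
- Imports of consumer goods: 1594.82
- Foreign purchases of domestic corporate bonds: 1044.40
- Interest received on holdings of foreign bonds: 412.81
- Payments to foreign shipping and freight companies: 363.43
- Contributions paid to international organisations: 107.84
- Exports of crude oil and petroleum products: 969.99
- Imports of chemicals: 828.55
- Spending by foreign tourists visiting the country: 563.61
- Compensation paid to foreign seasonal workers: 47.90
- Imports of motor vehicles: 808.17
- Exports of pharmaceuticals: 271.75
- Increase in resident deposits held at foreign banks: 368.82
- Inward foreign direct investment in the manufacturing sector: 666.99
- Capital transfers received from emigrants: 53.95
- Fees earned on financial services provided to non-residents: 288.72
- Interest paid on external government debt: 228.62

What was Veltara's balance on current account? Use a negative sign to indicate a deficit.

Goods: 271.75 - 1594.82 - 808.17 + 969.99 - 987.02 - 828.55 = -2976.82
Services: 621.87 + 288.72 + 563.61 - 363.43 = 1110.77
Primary income: -47.90 + 412.81 - 228.62 = 136.29
Secondary income: -107.84
Current account = (-2976.82) + 1110.77 + 136.29 + (-107.84) = -1837.60
(Excluded from the current account — financial account: foreign purchases of domestic corporate bonds 1044.40, increase in resident deposits held at foreign banks 368.82, inward foreign direct investment in the manufacturing sector 666.99; capital account: capital transfers received from emigrants 53.95.)

-1837.60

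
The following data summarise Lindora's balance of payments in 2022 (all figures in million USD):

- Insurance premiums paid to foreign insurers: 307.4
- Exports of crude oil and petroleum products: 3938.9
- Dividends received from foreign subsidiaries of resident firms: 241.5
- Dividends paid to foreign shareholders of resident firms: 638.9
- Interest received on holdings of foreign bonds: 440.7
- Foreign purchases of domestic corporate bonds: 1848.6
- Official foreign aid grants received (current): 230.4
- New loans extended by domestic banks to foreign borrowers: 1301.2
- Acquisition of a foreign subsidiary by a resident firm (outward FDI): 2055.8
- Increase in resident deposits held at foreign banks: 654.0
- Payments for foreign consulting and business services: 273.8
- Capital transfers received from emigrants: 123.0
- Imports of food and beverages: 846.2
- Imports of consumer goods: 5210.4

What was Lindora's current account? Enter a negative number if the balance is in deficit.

-2425.2

Goods: -846.2 + 3938.9 - 5210.4 = -2117.7
Services: -307.4 - 273.8 = -581.2
Primary income: -638.9 + 241.5 + 440.7 = 43.3
Secondary income: 230.4
Current account = (-2117.7) + (-581.2) + 43.3 + 230.4 = -2425.2
(Excluded from the current account — financial account: foreign purchases of domestic corporate bonds 1848.6, new loans extended by domestic banks to foreign borrowers 1301.2, acquisition of a foreign subsidiary by a resident firm (outward FDI) 2055.8, increase in resident deposits held at foreign banks 654.0; capital account: capital transfers received from emigrants 123.0.)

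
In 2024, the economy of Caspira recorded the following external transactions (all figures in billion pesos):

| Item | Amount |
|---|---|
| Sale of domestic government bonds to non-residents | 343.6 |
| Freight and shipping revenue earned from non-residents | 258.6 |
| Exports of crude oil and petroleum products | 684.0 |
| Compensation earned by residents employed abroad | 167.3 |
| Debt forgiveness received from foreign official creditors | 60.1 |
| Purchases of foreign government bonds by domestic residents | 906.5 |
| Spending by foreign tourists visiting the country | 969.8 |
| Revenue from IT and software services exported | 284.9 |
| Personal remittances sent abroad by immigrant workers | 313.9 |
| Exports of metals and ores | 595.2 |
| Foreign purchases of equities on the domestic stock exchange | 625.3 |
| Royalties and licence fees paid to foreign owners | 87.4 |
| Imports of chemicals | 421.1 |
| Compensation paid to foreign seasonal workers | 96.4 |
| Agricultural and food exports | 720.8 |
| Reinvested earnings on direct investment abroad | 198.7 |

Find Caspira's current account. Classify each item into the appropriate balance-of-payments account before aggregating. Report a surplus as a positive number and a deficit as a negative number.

2960.5

Goods: 684.0 - 421.1 + 595.2 + 720.8 = 1578.9
Services: 258.6 - 87.4 + 969.8 + 284.9 = 1425.9
Primary income: 167.3 - 96.4 + 198.7 = 269.6
Secondary income: -313.9
Current account = 1578.9 + 1425.9 + 269.6 + (-313.9) = 2960.5
(Excluded from the current account — financial account: sale of domestic government bonds to non-residents 343.6, purchases of foreign government bonds by domestic residents 906.5, foreign purchases of equities on the domestic stock exchange 625.3; capital account: debt forgiveness received from foreign official creditors 60.1.)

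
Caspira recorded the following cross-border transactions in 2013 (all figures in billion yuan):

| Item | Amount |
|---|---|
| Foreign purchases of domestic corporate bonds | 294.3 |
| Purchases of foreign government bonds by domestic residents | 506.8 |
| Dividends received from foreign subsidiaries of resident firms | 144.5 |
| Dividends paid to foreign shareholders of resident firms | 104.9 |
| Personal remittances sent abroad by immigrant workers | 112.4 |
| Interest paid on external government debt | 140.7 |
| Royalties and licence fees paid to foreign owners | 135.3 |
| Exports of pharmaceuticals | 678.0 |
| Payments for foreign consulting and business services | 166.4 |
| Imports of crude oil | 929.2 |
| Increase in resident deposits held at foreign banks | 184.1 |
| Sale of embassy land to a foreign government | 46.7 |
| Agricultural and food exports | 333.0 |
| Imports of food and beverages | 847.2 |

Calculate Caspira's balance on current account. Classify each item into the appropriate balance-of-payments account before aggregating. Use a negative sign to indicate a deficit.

Goods: -847.2 + 333.0 - 929.2 + 678.0 = -765.4
Services: -166.4 - 135.3 = -301.7
Primary income: -104.9 + 144.5 - 140.7 = -101.1
Secondary income: -112.4
Current account = (-765.4) + (-301.7) + (-101.1) + (-112.4) = -1280.6
(Excluded from the current account — financial account: foreign purchases of domestic corporate bonds 294.3, purchases of foreign government bonds by domestic residents 506.8, increase in resident deposits held at foreign banks 184.1; capital account: sale of embassy land to a foreign government 46.7.)

-1280.6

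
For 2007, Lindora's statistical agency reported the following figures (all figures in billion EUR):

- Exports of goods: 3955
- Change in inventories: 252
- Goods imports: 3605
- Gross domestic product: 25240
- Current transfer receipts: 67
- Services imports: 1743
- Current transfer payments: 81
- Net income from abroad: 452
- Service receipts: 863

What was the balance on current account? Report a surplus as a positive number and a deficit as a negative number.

-92

Goods balance = 3955 - 3605 = 350
Services balance = 863 - 1743 = -880
Trade balance (goods + services) = 350 + (-880) = -530
Net primary income = 452
Net secondary income = 67 - 81 = -14
Current account = -530 + 452 + (-14) = -92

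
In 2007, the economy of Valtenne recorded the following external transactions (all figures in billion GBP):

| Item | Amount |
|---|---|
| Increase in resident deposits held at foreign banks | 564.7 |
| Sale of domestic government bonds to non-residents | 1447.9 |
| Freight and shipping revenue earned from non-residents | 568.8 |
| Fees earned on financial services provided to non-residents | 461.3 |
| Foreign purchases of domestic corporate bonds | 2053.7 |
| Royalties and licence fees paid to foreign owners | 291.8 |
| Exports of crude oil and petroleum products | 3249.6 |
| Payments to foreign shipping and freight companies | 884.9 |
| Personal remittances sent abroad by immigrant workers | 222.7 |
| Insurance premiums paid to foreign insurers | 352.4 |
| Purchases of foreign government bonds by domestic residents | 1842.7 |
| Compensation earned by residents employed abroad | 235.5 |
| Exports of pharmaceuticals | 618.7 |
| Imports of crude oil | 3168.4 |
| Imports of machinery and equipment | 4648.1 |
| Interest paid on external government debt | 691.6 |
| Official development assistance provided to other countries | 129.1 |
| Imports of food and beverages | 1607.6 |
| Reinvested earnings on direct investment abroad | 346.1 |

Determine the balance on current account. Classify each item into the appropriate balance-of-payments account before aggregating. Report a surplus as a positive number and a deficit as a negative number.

Goods: 3249.6 - 3168.4 - 4648.1 - 1607.6 + 618.7 = -5555.8
Services: -884.9 - 291.8 - 352.4 + 568.8 + 461.3 = -499.0
Primary income: 346.1 - 691.6 + 235.5 = -110.0
Secondary income: -222.7 - 129.1 = -351.8
Current account = (-5555.8) + (-499.0) + (-110.0) + (-351.8) = -6516.6
(Excluded from the current account — financial account: increase in resident deposits held at foreign banks 564.7, sale of domestic government bonds to non-residents 1447.9, foreign purchases of domestic corporate bonds 2053.7, purchases of foreign government bonds by domestic residents 1842.7.)

-6516.6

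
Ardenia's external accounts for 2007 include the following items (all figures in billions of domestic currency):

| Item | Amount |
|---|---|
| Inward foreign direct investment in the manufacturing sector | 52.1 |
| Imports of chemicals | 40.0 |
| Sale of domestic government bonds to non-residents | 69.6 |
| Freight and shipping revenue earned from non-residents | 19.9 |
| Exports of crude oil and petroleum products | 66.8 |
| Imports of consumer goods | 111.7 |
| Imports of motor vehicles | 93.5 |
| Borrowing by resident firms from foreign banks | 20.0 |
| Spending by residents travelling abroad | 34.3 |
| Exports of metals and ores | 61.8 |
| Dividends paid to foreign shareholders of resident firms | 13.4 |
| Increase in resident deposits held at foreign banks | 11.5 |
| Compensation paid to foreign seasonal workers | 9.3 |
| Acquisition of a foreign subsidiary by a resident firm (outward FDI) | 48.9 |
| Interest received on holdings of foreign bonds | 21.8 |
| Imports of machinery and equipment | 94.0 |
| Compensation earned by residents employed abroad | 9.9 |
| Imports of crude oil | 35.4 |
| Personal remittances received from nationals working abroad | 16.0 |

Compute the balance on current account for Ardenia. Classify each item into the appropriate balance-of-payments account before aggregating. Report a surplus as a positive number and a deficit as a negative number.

-235.4

Goods: 61.8 + 66.8 - 40.0 - 111.7 - 35.4 - 93.5 - 94.0 = -246.0
Services: -34.3 + 19.9 = -14.4
Primary income: -13.4 + 9.9 + 21.8 - 9.3 = 9.0
Secondary income: 16.0
Current account = (-246.0) + (-14.4) + 9.0 + 16.0 = -235.4
(Excluded from the current account — financial account: inward foreign direct investment in the manufacturing sector 52.1, sale of domestic government bonds to non-residents 69.6, borrowing by resident firms from foreign banks 20.0, increase in resident deposits held at foreign banks 11.5, acquisition of a foreign subsidiary by a resident firm (outward FDI) 48.9.)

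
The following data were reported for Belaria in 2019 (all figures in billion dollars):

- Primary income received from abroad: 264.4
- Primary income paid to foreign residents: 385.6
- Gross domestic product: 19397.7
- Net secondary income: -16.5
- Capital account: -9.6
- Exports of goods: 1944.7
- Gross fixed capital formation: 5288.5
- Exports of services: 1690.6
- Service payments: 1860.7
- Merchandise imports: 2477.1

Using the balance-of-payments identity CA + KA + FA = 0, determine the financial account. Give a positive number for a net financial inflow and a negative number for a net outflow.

849.8

Goods balance = 1944.7 - 2477.1 = -532.4
Services balance = 1690.6 - 1860.7 = -170.1
Trade balance (goods + services) = -532.4 + (-170.1) = -702.5
Net primary income = 264.4 - 385.6 = -121.2
Net secondary income = -16.5
Current account = -702.5 + (-121.2) + (-16.5) = -840.2
Financial account = -(-840.2 + (-9.6)) = 849.8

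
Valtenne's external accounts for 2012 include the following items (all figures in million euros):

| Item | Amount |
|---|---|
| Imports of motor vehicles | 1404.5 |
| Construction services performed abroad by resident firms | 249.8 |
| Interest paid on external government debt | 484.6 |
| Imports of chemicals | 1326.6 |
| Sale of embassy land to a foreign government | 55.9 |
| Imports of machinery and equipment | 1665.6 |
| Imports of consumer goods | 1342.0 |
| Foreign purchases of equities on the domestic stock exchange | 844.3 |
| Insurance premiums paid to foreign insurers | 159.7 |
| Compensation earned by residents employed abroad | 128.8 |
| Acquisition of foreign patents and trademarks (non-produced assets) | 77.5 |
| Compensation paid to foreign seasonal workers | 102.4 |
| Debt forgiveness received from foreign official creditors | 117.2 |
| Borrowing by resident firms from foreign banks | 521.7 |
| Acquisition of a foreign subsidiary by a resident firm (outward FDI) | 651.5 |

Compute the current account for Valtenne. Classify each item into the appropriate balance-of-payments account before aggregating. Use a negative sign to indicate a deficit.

Goods: -1665.6 - 1342.0 - 1326.6 - 1404.5 = -5738.7
Services: 249.8 - 159.7 = 90.1
Primary income: 128.8 - 102.4 - 484.6 = -458.2
Current account = (-5738.7) + 90.1 + (-458.2) = -6106.8
(Excluded from the current account — capital account: sale of embassy land to a foreign government 55.9, acquisition of foreign patents and trademarks (non-produced assets) 77.5, debt forgiveness received from foreign official creditors 117.2; financial account: foreign purchases of equities on the domestic stock exchange 844.3, borrowing by resident firms from foreign banks 521.7, acquisition of a foreign subsidiary by a resident firm (outward FDI) 651.5.)

-6106.8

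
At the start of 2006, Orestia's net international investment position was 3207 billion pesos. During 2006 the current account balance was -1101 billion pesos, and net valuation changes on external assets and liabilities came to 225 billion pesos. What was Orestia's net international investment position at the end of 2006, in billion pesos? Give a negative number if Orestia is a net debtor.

Change in NIIP = current account + net valuation change = -1101 + 225 = -876
End-of-year NIIP = 3207 + (-876) = 2331

2331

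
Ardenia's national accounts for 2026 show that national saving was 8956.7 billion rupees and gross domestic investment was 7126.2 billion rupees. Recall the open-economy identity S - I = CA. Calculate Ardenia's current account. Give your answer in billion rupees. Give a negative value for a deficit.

1830.5

S - I = CA (net lending to the rest of the world).
CA = S - I = 8956.7 - 7126.2 = 1830.5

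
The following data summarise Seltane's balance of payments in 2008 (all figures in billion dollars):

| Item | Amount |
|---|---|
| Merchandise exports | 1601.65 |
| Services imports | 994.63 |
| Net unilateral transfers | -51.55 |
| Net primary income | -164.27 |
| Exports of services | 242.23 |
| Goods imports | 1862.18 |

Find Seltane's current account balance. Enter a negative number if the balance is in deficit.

-1228.75

Goods balance = 1601.65 - 1862.18 = -260.53
Services balance = 242.23 - 994.63 = -752.40
Trade balance (goods + services) = -260.53 + (-752.40) = -1012.93
Net primary income = -164.27
Net secondary income = -51.55
Current account = -1012.93 + (-164.27) + (-51.55) = -1228.75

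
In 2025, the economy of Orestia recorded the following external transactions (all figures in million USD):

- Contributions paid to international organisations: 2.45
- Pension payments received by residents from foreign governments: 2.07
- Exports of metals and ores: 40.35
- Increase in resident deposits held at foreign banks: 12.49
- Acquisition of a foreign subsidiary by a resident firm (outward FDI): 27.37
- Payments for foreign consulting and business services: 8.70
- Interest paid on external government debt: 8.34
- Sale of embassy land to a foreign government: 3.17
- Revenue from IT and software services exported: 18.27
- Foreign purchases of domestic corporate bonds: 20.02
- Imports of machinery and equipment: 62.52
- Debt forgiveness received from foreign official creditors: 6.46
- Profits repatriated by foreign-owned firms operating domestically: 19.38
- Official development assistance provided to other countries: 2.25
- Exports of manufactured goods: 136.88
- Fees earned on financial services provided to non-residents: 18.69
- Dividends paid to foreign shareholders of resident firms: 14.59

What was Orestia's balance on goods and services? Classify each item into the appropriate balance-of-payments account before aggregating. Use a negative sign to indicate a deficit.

Goods: 40.35 - 62.52 + 136.88 = 114.71
Services: -8.70 + 18.69 + 18.27 = 28.26
Trade balance = 114.71 + 28.26 = 142.97
(Excluded from the trade balance — secondary income: contributions paid to international organisations 2.45, pension payments received by residents from foreign governments 2.07, official development assistance provided to other countries 2.25; financial account: increase in resident deposits held at foreign banks 12.49, acquisition of a foreign subsidiary by a resident firm (outward FDI) 27.37, foreign purchases of domestic corporate bonds 20.02; primary income: interest paid on external government debt 8.34, profits repatriated by foreign-owned firms operating domestically 19.38, dividends paid to foreign shareholders of resident firms 14.59; capital account: sale of embassy land to a foreign government 3.17, debt forgiveness received from foreign official creditors 6.46.)

142.97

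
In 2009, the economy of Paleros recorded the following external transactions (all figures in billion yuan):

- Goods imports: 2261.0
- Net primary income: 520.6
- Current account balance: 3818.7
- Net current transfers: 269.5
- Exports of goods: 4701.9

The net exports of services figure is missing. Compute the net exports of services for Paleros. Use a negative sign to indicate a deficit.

587.7

Current account = goods balance + services balance + net primary income + net secondary income
Sum of the known components = 3231.0
Net exports of services = CA - (known components) = 3818.7 - 3231.0 = 587.7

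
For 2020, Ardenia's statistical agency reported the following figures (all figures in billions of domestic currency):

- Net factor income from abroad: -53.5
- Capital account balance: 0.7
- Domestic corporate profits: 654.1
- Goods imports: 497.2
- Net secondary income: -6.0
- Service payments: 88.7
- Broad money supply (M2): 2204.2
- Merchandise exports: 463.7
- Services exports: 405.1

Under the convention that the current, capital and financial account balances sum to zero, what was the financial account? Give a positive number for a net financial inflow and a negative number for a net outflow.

-224.1

Goods balance = 463.7 - 497.2 = -33.5
Services balance = 405.1 - 88.7 = 316.4
Trade balance (goods + services) = -33.5 + 316.4 = 282.9
Net primary income = -53.5
Net secondary income = -6.0
Current account = 282.9 + (-53.5) + (-6.0) = 223.4
Financial account = -(223.4 + 0.7) = -224.1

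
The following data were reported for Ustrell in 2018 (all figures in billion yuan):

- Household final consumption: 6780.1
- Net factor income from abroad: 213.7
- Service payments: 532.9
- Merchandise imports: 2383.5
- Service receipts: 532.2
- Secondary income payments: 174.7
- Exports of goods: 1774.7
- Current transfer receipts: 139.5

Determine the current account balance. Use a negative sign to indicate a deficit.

Goods balance = 1774.7 - 2383.5 = -608.8
Services balance = 532.2 - 532.9 = -0.7
Trade balance (goods + services) = -608.8 + (-0.7) = -609.5
Net primary income = 213.7
Net secondary income = 139.5 - 174.7 = -35.2
Current account = -609.5 + 213.7 + (-35.2) = -431.0

-431.0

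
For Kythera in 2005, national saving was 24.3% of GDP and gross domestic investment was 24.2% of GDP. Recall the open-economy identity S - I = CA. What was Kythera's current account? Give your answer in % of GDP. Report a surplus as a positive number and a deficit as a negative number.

S - I = CA (net lending to the rest of the world).
CA = S - I = 24.3 - 24.2 = 0.1

0.1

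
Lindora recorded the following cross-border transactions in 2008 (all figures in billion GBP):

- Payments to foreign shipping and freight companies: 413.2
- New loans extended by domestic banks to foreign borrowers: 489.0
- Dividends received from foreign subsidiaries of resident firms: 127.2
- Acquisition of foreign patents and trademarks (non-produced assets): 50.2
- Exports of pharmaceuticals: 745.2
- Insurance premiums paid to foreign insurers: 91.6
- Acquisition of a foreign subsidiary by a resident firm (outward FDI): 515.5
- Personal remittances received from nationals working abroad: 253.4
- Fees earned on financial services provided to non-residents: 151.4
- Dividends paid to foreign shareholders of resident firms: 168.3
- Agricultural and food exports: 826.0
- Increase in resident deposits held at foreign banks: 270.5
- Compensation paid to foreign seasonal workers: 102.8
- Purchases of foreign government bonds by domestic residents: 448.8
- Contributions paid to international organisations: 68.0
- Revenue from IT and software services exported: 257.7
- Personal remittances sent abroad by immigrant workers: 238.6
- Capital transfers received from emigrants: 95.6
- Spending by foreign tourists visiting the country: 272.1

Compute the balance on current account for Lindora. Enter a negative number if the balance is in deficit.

Goods: 745.2 + 826.0 = 1571.2
Services: 257.7 + 151.4 - 91.6 + 272.1 - 413.2 = 176.4
Primary income: -168.3 + 127.2 - 102.8 = -143.9
Secondary income: -238.6 - 68.0 + 253.4 = -53.2
Current account = 1571.2 + 176.4 + (-143.9) + (-53.2) = 1550.5
(Excluded from the current account — financial account: new loans extended by domestic banks to foreign borrowers 489.0, acquisition of a foreign subsidiary by a resident firm (outward FDI) 515.5, increase in resident deposits held at foreign banks 270.5, purchases of foreign government bonds by domestic residents 448.8; capital account: acquisition of foreign patents and trademarks (non-produced assets) 50.2, capital transfers received from emigrants 95.6.)

1550.5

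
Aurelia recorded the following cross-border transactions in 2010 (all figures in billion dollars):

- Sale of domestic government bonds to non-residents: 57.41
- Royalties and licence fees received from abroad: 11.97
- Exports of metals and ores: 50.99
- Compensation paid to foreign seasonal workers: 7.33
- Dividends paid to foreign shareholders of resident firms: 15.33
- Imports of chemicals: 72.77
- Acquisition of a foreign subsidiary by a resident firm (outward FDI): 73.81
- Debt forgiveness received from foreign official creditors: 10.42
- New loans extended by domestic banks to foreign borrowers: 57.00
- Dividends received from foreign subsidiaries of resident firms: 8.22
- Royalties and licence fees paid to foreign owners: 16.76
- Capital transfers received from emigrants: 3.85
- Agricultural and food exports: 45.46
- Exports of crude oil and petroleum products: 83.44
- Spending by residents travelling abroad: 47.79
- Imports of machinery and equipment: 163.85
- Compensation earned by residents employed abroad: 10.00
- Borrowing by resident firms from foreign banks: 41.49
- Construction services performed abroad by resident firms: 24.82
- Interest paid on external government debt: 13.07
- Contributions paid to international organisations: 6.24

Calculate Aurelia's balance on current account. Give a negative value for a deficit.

-108.24

Goods: 50.99 + 45.46 - 72.77 - 163.85 + 83.44 = -56.73
Services: -47.79 + 24.82 + 11.97 - 16.76 = -27.76
Primary income: -13.07 + 10.00 - 15.33 + 8.22 - 7.33 = -17.51
Secondary income: -6.24
Current account = (-56.73) + (-27.76) + (-17.51) + (-6.24) = -108.24
(Excluded from the current account — financial account: sale of domestic government bonds to non-residents 57.41, acquisition of a foreign subsidiary by a resident firm (outward FDI) 73.81, new loans extended by domestic banks to foreign borrowers 57.00, borrowing by resident firms from foreign banks 41.49; capital account: debt forgiveness received from foreign official creditors 10.42, capital transfers received from emigrants 3.85.)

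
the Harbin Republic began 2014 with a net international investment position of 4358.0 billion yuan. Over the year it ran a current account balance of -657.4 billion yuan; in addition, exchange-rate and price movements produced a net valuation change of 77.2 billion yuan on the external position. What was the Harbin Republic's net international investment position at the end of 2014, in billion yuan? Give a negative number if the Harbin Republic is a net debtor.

Change in NIIP = current account + net valuation change = -657.4 + 77.2 = -580.2
End-of-year NIIP = 4358.0 + (-580.2) = 3777.8

3777.8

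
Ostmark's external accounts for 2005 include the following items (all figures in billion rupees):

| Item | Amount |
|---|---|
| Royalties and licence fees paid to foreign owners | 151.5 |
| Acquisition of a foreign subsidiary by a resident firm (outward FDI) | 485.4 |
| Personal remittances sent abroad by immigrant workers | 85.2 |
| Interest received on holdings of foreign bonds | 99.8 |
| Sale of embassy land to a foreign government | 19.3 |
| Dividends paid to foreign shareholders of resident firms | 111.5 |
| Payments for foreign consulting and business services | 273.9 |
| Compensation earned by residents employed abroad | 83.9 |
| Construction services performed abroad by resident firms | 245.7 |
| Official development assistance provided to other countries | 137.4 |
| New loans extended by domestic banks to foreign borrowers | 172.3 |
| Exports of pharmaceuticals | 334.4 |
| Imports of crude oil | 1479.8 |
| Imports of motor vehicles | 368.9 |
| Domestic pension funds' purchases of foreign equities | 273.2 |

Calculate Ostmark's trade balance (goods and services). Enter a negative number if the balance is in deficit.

Goods: 334.4 - 368.9 - 1479.8 = -1514.3
Services: -151.5 + 245.7 - 273.9 = -179.7
Trade balance = -1514.3 + (-179.7) = -1694.0
(Excluded from the trade balance — financial account: acquisition of a foreign subsidiary by a resident firm (outward FDI) 485.4, new loans extended by domestic banks to foreign borrowers 172.3, domestic pension funds' purchases of foreign equities 273.2; secondary income: personal remittances sent abroad by immigrant workers 85.2, official development assistance provided to other countries 137.4; primary income: interest received on holdings of foreign bonds 99.8, dividends paid to foreign shareholders of resident firms 111.5, compensation earned by residents employed abroad 83.9; capital account: sale of embassy land to a foreign government 19.3.)

-1694.0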